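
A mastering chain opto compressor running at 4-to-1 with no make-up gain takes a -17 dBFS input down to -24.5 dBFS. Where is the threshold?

Let T be the threshold. Output overshoot = (input overshoot)/R, so -24.5 − T = (-17 − T)/4.
4·(-24.5 − T) = -17 − T → 3·T = -98 − (-17) = -81.
T = -81/3 = -27 dBFS.

-27 dBFS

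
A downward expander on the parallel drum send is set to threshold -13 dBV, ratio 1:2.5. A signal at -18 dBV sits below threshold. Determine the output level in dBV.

-25.5 dBV

The input is 5 dB below the -13 dBV threshold.
A 1:2.5 expander multiplies undershoot by 2.5: 5 × 2.5 = 12.5 dB below threshold.
Output = -13 − 12.5 = -25.5 dBV.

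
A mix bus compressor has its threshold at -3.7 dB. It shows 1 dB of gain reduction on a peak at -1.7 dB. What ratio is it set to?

2:1

Input overshoot = -1.7 − (-3.7) = 2 dB.
Output overshoot = 2 − 1 = 1 dB.
Ratio = input overshoot / output overshoot = 2 / 1 = 2.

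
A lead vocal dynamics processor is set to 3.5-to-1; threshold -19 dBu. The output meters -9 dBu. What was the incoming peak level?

The compressed level sits -9 − (-19) = 10 dB over threshold.
Before 3.5:1 compression the overshoot was 10 × 3.5 = 35 dB, so input = -19 + 35 = 16 dBu.

16 dBu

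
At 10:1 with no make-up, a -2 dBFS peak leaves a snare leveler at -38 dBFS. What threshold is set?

-42 dBFS

Input is 40 dB above T (since output overshoot × R = input overshoot: (-38 − T)·10 = -2 − T gives T = -42 dBFS).
Check: -42 + (-2 − (-42))/10 = -42 + 4 = -38 dBFS. ✓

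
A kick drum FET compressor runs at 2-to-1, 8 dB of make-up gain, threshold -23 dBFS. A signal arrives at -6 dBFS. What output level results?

Overshoot: -6 − (-23) = 17 dB.
The 17 dB excess becomes 8.5 dB after 2:1 reduction.
So the level is -23 + 8.5 = -14.5 dBFS; make-up adds 8 dB, giving -6.5 dBFS.

-6.5 dBFS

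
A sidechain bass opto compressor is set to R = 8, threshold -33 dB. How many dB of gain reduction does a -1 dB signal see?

Overshoot = -1 − (-33) = 32 dB.
A 8:1 ratio leaves 4 dB of that excess.
So the signal is attenuated by 32 − 4 = 28 dB.

28 dB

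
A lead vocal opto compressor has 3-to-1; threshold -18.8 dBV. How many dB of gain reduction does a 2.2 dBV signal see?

2.2 dBV exceeds the threshold by 21 dB.
A 3:1 ratio leaves 7 dB of that excess.
So the signal is attenuated by 21 − 7 = 14 dB.

14 dB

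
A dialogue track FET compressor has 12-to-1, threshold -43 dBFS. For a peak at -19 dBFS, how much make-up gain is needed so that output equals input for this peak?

Without make-up, output = threshold + overshoot/12 = -43 + 2 = -41 dBFS.
Gap to target: 22 dB.

22 dB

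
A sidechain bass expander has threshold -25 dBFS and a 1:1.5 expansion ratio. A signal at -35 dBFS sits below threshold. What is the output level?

-40 dBFS

Below threshold, a 1:1.5 expander applies gain = (1.5−1)×(T − x) of attenuation.
(1.5−1) × 10 = 5 dB, so output = -35 − 5 = -40 dBFS.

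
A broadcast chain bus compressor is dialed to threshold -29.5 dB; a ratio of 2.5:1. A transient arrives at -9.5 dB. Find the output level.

-21.5 dB

Overshoot: -9.5 − (-29.5) = 20 dB.
2.5:1 compression reduces that to 20/2.5 = 8 dB over.
That puts the output at -21.5 dB.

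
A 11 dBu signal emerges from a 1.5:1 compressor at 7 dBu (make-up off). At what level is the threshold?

-1 dBu

Let T be the threshold. Output overshoot = (input overshoot)/R, so 7 − T = (11 − T)/1.5.
1.5·(7 − T) = 11 − T → 0.5·T = 10.5 − 11 = -0.5.
T = -0.5/0.5 = -1 dBu.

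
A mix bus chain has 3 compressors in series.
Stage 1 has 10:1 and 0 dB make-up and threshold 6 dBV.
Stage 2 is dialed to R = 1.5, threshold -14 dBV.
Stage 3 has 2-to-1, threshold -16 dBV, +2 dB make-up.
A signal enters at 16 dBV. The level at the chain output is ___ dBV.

-6 dBV

Stage 1: 16 dBV is 10 dB over 6 dBV; at 10:1 that becomes 1 dB over, giving 7 dBV.
Stage 2: overshoot 21 dB → 21/1.5 = 14 dB → 0 dBV.
Stage 3: 0 dBV is 16 dB over -16 dBV; at 2:1 that becomes 8 dB over, giving -8 dBV; +2 dB make-up → -6 dBV.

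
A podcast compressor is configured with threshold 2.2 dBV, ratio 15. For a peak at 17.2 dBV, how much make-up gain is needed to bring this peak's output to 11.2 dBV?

8 dB

Overshoot 15 dB → 15/15 = 1 dB after compression, so the compressed level is 2.2 + 1 = 3.2 dBV.
Make-up = target − compressed = 11.2 − 3.2 = 8 dB.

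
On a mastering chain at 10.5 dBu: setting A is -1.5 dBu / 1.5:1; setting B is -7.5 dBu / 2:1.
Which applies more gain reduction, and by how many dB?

B, by 5 dB

A: GR = 12 − 12/1.5 = 4 dB.
B: GR = 18 − 18/2 = 9 dB.
B reduces 5 dB more.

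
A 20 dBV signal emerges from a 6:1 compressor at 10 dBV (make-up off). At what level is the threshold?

8 dBV

Let T be the threshold. Output overshoot = (input overshoot)/R, so 10 − T = (20 − T)/6.
6·(10 − T) = 20 − T → 5·T = 60 − 20 = 40.
T = 40/5 = 8 dBV.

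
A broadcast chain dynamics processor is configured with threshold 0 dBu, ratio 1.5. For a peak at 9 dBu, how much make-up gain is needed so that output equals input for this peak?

Overshoot 9 dB → 9/1.5 = 6 dB after compression, so the compressed level is 0 + 6 = 6 dBu.
Make-up = target − compressed = 9 − 6 = 3 dB.

3 dB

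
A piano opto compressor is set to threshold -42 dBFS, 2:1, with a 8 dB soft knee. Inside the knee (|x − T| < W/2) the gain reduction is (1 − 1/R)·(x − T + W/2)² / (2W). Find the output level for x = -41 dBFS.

-41.78125 dBFS

x − T + W/2 = -41 − (-42) + 4 = 5.
GR = (1 − 1/2) × 5² / 16 = 0.5 × 25 / 16 = 0.78125 dB.
Output = -41 − 0.78125 = -41.78125 dBFS.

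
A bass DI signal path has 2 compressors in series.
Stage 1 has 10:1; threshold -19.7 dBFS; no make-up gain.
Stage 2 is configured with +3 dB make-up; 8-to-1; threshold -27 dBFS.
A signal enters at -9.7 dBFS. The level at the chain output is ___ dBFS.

-22.9625 dBFS

Stage 1: 10 dB above -19.7 dBFS, reduced 10:1 to 1 dB above → -18.7 dBFS.
Stage 2: -18.7 dBFS is 8.3 dB over -27 dBFS; at 8:1 that becomes 1.0375 dB over, giving -25.9625 dBFS; +3 dB make-up → -22.9625 dBFS.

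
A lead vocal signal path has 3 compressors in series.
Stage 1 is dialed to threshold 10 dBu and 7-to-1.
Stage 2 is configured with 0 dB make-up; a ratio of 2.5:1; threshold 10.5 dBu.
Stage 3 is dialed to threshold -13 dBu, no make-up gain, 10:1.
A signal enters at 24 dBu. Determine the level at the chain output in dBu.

Stage 1: 14 dB above 10 dBu, reduced 7:1 to 2 dB above → 12 dBu.
Stage 2: 12 dBu is 1.5 dB over 10.5 dBu; at 2.5:1 that becomes 0.6 dB over, giving 11.1 dBu.
Stage 3: overshoot 24.1 dB → 24.1/10 = 2.41 dB → -10.59 dBu.

-10.59 dBu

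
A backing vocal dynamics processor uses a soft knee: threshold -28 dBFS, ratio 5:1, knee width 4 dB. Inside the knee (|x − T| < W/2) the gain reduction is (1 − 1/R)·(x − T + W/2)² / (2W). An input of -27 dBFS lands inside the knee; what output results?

x − T + W/2 = -27 − (-28) + 2 = 3.
GR = (1 − 1/5) × 3² / 8 = 0.8 × 9 / 8 = 0.9 dB.
Output = -27 − 0.9 = -27.9 dBFS.

-27.9 dBFS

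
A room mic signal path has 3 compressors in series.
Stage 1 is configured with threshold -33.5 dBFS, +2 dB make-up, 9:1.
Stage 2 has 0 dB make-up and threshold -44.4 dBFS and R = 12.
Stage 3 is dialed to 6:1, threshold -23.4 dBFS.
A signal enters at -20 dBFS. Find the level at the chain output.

Stage 1: overshoot 13.5 dB → 13.5/9 = 1.5 dB → -32 dBFS; +2 dB make-up → -30 dBFS.
Stage 2: -30 dBFS is 14.4 dB over -44.4 dBFS; at 12:1 that becomes 1.2 dB over, giving -43.2 dBFS.
Stage 3: below threshold (-43.2 ≤ -23.4); passes unchanged; output -43.2 dBFS.

-43.2 dBFS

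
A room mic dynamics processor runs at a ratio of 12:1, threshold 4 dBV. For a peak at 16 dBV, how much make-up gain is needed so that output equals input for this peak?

11 dB

Overshoot 12 dB → 12/12 = 1 dB after compression, so the compressed level is 4 + 1 = 5 dBV.
Make-up = target − compressed = 16 − 5 = 11 dB.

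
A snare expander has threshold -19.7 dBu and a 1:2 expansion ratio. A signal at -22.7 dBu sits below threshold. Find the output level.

The input is 3 dB below the -19.7 dBu threshold.
A 1:2 expander multiplies undershoot by 2: 3 × 2 = 6 dB below threshold.
Output = -19.7 − 6 = -25.7 dBu.

-25.7 dBu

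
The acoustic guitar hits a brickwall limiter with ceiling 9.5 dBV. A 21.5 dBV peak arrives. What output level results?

9.5 dBV

At ∞:1, everything above 9.5 dBV is held at the ceiling.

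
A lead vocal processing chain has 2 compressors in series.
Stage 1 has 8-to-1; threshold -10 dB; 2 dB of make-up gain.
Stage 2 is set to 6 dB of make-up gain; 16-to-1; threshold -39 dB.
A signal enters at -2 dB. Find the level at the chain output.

Stage 1: 8 dB above -10 dB, reduced 8:1 to 1 dB above → -9 dB; +2 dB make-up → -7 dB.
Stage 2: 32 dB above -39 dB, reduced 16:1 to 2 dB above → -37 dB; +6 dB make-up → -31 dB.

-31 dB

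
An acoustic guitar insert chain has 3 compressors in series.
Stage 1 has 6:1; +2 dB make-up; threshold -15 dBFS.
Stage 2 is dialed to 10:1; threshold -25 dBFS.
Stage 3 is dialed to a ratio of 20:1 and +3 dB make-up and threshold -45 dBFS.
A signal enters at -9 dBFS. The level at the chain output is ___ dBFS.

Stage 1: 6 dB above -15 dBFS, reduced 6:1 to 1 dB above → -14 dBFS; +2 dB make-up → -12 dBFS.
Stage 2: 13 dB above -25 dBFS, reduced 10:1 to 1.3 dB above → -23.7 dBFS.
Stage 3: 21.3 dB above -45 dBFS, reduced 20:1 to 1.065 dB above → -43.935 dBFS; +3 dB make-up → -40.935 dBFS.

-40.935 dBFS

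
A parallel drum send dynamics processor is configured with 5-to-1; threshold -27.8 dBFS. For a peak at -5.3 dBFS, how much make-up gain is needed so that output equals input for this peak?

18 dB

Without make-up, output = threshold + overshoot/5 = -27.8 + 4.5 = -23.3 dBFS.
Gap to target: 18 dB.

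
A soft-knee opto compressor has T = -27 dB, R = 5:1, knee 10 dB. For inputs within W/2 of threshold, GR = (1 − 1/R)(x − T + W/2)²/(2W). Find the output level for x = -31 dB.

x − T + W/2 = -31 − (-27) + 5 = 1.
GR = (1 − 1/5) × 1² / 20 = 0.8 × 1 / 20 = 0.04 dB.
Output = -31 − 0.04 = -31.04 dB.

-31.04 dB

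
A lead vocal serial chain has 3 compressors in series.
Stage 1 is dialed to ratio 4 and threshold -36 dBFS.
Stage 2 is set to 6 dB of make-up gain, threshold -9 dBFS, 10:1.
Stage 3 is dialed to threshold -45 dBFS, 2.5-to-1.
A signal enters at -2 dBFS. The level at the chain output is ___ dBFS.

Stage 1: -2 dBFS is 34 dB over -36 dBFS; at 4:1 that becomes 8.5 dB over, giving -27.5 dBFS.
Stage 2: -27.5 dBFS is at or below the -9 dBFS threshold — no compression; make-up brings it to -21.5 dBFS.
Stage 3: 23.5 dB above -45 dBFS, reduced 2.5:1 to 9.4 dB above → -35.6 dBFS.

-35.6 dBFS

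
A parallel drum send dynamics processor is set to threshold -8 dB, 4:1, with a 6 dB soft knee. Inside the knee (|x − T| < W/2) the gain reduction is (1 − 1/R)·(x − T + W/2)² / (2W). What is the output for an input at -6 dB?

-7.5625 dB

x − T + W/2 = -6 − (-8) + 3 = 5.
GR = (1 − 1/4) × 5² / 12 = 0.75 × 25 / 12 = 1.5625 dB.
Output = -6 − 1.5625 = -7.5625 dB.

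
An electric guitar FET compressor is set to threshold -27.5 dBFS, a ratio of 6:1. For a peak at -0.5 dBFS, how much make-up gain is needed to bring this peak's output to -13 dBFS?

10 dB

Without make-up, output = threshold + overshoot/6 = -27.5 + 4.5 = -23 dBFS.
Gap to target: 10 dB.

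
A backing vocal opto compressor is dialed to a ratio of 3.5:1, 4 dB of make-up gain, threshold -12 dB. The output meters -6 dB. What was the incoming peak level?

Remove make-up: -6 − 4 = -10 dB.
Post-compression overshoot = -10 − (-12) = 2 dB.
Input overshoot = R × output overshoot = 7 dB → input = -12 + 7 = -5 dB.

-5 dB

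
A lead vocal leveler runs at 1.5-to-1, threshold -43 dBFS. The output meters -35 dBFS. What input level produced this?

-31 dBFS

That's 8 dB above the -43 dBFS threshold.
Before 1.5:1 compression the overshoot was 8 × 1.5 = 12 dB, so input = -43 + 12 = -31 dBFS.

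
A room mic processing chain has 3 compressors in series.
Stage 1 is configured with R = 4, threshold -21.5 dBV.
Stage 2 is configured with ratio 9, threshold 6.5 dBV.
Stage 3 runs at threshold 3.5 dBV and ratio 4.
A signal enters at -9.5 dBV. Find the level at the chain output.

Stage 1: overshoot 12 dB → 12/4 = 3 dB → -18.5 dBV.
Stage 2: below threshold (-18.5 ≤ 6.5); passes unchanged; output -18.5 dBV.
Stage 3: below threshold (-18.5 ≤ 3.5); passes unchanged; output -18.5 dBV.

-18.5 dBV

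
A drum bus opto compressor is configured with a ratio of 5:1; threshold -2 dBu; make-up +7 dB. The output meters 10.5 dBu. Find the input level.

Stripping the +7 dB make-up gives 3.5 dBu at the gain stage.
That's 5.5 dB above the -2 dBu threshold.
Undo the ratio: input overshoot = 5.5 × 5 = 27.5 dB, giving input = 25.5 dBu.

25.5 dBu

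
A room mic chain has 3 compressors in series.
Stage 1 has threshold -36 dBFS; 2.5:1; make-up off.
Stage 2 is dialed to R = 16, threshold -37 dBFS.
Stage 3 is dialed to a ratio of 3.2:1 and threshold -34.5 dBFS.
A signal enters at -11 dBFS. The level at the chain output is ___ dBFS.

Stage 1: overshoot 25 dB → 25/2.5 = 10 dB → -26 dBFS.
Stage 2: 11 dB above -37 dBFS, reduced 16:1 to 0.6875 dB above → -36.3125 dBFS.
Stage 3: -36.3125 dBFS is at or below the -34.5 dBFS threshold — no compression; output -36.3125 dBFS.

-36.3125 dBFS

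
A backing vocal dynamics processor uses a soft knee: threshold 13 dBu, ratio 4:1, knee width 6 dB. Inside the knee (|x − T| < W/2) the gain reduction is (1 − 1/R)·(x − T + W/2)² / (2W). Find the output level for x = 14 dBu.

13 dBu

x − T + W/2 = 14 − 13 + 3 = 4.
GR = (1 − 1/4) × 4² / 12 = 0.75 × 16 / 12 = 1 dB.
Output = 14 − 1 = 13 dBu.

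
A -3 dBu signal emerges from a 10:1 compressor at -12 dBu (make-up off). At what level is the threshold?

-13 dBu

Input is 10 dB above T (since output overshoot × R = input overshoot: (-12 − T)·10 = -3 − T gives T = -13 dBu).
Check: -13 + (-3 − (-13))/10 = -13 + 1 = -12 dBu. ✓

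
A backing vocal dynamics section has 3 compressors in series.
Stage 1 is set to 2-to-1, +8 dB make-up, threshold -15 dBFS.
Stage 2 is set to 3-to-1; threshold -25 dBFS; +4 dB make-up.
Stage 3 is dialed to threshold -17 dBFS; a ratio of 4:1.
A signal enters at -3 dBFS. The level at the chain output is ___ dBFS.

Stage 1: -3 dBFS is 12 dB over -15 dBFS; at 2:1 that becomes 6 dB over, giving -9 dBFS; +8 dB make-up → -1 dBFS.
Stage 2: overshoot 24 dB → 24/3 = 8 dB → -17 dBFS; +4 dB make-up → -13 dBFS.
Stage 3: 4 dB above -17 dBFS, reduced 4:1 to 1 dB above → -16 dBFS.

-16 dBFS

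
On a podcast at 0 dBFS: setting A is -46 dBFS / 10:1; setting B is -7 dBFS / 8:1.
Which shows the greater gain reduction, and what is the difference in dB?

A, by 35.275 dB

A: GR = 46 − 46/10 = 41.4 dB.
B: GR = 7 − 7/8 = 6.125 dB.
Difference: 35.275 dB in favour of A.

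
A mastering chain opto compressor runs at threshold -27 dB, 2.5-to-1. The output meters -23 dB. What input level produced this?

-17 dB

That's 4 dB above the -27 dB threshold.
Before 2.5:1 compression the overshoot was 4 × 2.5 = 10 dB, so input = -27 + 10 = -17 dB.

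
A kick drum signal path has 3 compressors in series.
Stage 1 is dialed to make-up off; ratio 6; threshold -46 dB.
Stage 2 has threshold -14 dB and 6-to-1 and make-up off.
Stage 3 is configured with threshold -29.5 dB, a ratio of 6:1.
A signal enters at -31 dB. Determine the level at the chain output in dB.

Stage 1: -31 dB is 15 dB over -46 dB; at 6:1 that becomes 2.5 dB over, giving -43.5 dB.
Stage 2: -43.5 dB is at or below the -14 dB threshold — no compression; output -43.5 dB.
Stage 3: below threshold (-43.5 ≤ -29.5); passes unchanged; output -43.5 dB.

-43.5 dB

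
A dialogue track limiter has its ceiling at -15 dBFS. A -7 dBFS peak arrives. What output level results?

-15 dBFS

A brickwall limiter is an ∞:1 compressor: any input above the ceiling is clamped to -15 dBFS.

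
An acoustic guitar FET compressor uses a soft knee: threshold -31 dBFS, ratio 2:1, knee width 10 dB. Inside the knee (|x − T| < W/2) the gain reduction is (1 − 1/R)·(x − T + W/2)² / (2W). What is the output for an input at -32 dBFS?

-32.4 dBFS

x − T + W/2 = -32 − (-31) + 5 = 4.
GR = (1 − 1/2) × 4² / 20 = 0.5 × 16 / 20 = 0.4 dB.
Output = -32 − 0.4 = -32.4 dBFS.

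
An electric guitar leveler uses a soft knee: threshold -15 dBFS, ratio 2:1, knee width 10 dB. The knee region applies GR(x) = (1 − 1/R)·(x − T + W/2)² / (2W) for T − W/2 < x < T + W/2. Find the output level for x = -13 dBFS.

-14.225 dBFS

x − T + W/2 = -13 − (-15) + 5 = 7.
GR = (1 − 1/2) × 7² / 20 = 0.5 × 49 / 20 = 1.225 dB.
Output = -13 − 1.225 = -14.225 dBFS.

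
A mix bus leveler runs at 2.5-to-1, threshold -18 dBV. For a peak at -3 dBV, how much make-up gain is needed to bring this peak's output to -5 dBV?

7 dB

The peak compresses to -18 + 15/2.5 = -12 dBV.
To reach -5 dBV requires -5 − (-12) = 7 dB of make-up.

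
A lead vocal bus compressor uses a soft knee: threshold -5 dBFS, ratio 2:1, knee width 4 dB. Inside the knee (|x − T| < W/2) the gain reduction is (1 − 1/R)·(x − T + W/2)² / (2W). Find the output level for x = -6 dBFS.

-6.0625 dBFS

x − T + W/2 = -6 − (-5) + 2 = 1.
GR = (1 − 1/2) × 1² / 8 = 0.5 × 1 / 8 = 0.0625 dB.
Output = -6 − 0.0625 = -6.0625 dBFS.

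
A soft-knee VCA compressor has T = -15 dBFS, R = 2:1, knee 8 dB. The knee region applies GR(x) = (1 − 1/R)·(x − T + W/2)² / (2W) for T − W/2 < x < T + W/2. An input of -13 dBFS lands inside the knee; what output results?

-14.125 dBFS

x − T + W/2 = -13 − (-15) + 4 = 6.
GR = (1 − 1/2) × 6² / 16 = 0.5 × 36 / 16 = 1.125 dB.
Output = -13 − 1.125 = -14.125 dBFS.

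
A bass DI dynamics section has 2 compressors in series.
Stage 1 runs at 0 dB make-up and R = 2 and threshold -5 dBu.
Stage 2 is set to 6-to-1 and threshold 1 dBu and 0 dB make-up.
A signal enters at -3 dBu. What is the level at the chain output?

-4 dBu

Stage 1: 2 dB above -5 dBu, reduced 2:1 to 1 dB above → -4 dBu.
Stage 2: -4 dBu is at or below the 1 dBu threshold — no compression; output -4 dBu.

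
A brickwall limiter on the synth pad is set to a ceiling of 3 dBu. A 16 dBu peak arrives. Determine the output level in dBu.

At ∞:1, everything above 3 dBu is held at the ceiling.

3 dBu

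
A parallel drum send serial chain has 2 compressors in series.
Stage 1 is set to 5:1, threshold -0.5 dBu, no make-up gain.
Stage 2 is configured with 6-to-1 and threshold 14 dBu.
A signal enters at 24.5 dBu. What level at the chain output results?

4.5 dBu

Stage 1: overshoot 25 dB → 25/5 = 5 dB → 4.5 dBu.
Stage 2: 4.5 dBu ≤ 14 dBu, so stage 2 doesn't engage; output 4.5 dBu.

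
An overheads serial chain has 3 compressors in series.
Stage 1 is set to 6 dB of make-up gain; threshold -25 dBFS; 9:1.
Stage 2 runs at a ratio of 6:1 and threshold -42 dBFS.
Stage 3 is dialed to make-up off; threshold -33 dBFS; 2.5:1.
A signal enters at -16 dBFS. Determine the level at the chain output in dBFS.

Stage 1: 9 dB above -25 dBFS, reduced 9:1 to 1 dB above → -24 dBFS; +6 dB make-up → -18 dBFS.
Stage 2: -18 dBFS is 24 dB over -42 dBFS; at 6:1 that becomes 4 dB over, giving -38 dBFS.
Stage 3: -38 dBFS is at or below the -33 dBFS threshold — no compression; output -38 dBFS.

-38 dBFS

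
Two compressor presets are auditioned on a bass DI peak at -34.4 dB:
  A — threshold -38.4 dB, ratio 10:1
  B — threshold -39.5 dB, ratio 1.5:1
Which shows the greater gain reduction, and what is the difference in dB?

A: GR = 4 − 4/10 = 3.6 dB.
B: GR = 5.1 − 5.1/1.5 = 1.7 dB.
A applies 1.9 dB more gain reduction.

A, by 1.9 dB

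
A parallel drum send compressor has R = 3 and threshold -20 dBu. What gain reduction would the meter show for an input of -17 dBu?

-17 dBu exceeds the threshold by 3 dB.
After 3:1 compression the overshoot becomes 3/3 = 1 dB.
GR = overshoot in − overshoot out = 3 − 1 = 2 dB.

2 dB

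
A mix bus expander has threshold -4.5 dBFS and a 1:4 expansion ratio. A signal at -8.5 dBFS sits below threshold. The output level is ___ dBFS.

Undershoot = (-4.5) − (-8.5) = 4 dB.
At 1:4, that expands to 16 dB under threshold.
Output = -4.5 − 16 = -20.5 dBFS.

-20.5 dBFS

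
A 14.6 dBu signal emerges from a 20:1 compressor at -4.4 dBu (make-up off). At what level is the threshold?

-5.4 dBu

Let T be the threshold. Output overshoot = (input overshoot)/R, so -4.4 − T = (14.6 − T)/20.
20·(-4.4 − T) = 14.6 − T → 19·T = -88 − 14.6 = -102.6.
T = -102.6/19 = -5.4 dBu.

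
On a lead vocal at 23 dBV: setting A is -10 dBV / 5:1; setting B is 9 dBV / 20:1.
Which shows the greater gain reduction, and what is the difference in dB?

A, by 13.1 dB

A: overshoot 33 dB → output overshoot 6.6 dB → GR 26.4 dB.
B: overshoot 14 dB → output overshoot 0.7 dB → GR 13.3 dB.
A reduces 13.1 dB more.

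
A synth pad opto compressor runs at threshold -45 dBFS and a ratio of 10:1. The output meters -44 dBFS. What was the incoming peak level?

The compressed level sits -44 − (-45) = 1 dB over threshold.
Before 10:1 compression the overshoot was 1 × 10 = 10 dB, so input = -45 + 10 = -35 dBFS.

-35 dBFS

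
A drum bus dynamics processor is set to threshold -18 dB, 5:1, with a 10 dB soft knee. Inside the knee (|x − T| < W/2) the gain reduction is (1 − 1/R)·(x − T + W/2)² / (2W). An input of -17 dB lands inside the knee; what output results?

-18.44 dB

x − T + W/2 = -17 − (-18) + 5 = 6.
GR = (1 − 1/5) × 6² / 20 = 0.8 × 36 / 20 = 1.44 dB.
Output = -17 − 1.44 = -18.44 dB.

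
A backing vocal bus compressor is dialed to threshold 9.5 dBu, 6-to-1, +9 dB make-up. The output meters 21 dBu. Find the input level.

24.5 dBu

Remove make-up: 21 − 9 = 12 dBu.
The compressed level sits 12 − 9.5 = 2.5 dB over threshold.
Input overshoot = R × output overshoot = 15 dB → input = 9.5 + 15 = 24.5 dBu.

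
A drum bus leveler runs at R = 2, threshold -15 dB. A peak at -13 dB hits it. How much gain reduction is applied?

1 dB

Overshoot = -13 − (-15) = 2 dB.
At 2:1, output sits 2/2 = 1 dB above threshold.
Gain reduction = 2 − 1 = 1 dB.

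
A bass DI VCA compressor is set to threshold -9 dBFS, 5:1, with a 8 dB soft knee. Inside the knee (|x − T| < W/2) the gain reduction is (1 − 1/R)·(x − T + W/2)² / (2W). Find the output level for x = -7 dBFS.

x − T + W/2 = -7 − (-9) + 4 = 6.
GR = (1 − 1/5) × 6² / 16 = 0.8 × 36 / 16 = 1.8 dB.
Output = -7 − 1.8 = -8.8 dBFS.

-8.8 dBFS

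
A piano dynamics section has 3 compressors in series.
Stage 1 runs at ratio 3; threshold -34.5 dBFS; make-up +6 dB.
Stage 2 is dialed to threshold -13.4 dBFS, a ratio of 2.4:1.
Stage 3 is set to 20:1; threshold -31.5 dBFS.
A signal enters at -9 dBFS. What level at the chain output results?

-30.925 dBFS

Stage 1: 25.5 dB above -34.5 dBFS, reduced 3:1 to 8.5 dB above → -26 dBFS; +6 dB make-up → -20 dBFS.
Stage 2: below threshold (-20 ≤ -13.4); passes unchanged; output -20 dBFS.
Stage 3: 11.5 dB above -31.5 dBFS, reduced 20:1 to 0.575 dB above → -30.925 dBFS.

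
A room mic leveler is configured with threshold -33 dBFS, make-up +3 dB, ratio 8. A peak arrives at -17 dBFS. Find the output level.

The input is 16 dB above the -33 dBFS threshold.
The 16 dB excess becomes 2 dB after 8:1 reduction.
That puts the output at -31 dBFS; make-up adds 3 dB, giving -28 dBFS.

-28 dBFS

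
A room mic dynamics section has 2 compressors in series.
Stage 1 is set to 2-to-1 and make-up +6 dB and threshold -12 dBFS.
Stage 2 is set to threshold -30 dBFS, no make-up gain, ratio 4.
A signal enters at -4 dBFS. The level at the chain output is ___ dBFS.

-23 dBFS

Stage 1: 8 dB above -12 dBFS, reduced 2:1 to 4 dB above → -8 dBFS; +6 dB make-up → -2 dBFS.
Stage 2: overshoot 28 dB → 28/4 = 7 dB → -23 dBFS.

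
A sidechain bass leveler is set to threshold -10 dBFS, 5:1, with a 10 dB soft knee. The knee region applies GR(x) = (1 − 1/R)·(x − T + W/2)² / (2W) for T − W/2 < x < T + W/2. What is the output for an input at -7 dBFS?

x − T + W/2 = -7 − (-10) + 5 = 8.
GR = (1 − 1/5) × 8² / 20 = 0.8 × 64 / 20 = 2.56 dB.
Output = -7 − 2.56 = -9.56 dBFS.

-9.56 dBFS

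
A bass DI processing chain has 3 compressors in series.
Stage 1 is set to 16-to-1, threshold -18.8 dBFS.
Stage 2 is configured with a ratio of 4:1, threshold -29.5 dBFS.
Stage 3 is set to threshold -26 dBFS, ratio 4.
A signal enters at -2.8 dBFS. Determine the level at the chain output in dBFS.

-26.575 dBFS

Stage 1: overshoot 16 dB → 16/16 = 1 dB → -17.8 dBFS.
Stage 2: 11.7 dB above -29.5 dBFS, reduced 4:1 to 2.925 dB above → -26.575 dBFS.
Stage 3: -26.575 dBFS is at or below the -26 dBFS threshold — no compression; output -26.575 dBFS.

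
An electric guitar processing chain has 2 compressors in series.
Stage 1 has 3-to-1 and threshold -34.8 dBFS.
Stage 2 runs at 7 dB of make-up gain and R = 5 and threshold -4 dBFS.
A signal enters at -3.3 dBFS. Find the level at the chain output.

Stage 1: 31.5 dB above -34.8 dBFS, reduced 3:1 to 10.5 dB above → -24.3 dBFS.
Stage 2: -24.3 dBFS ≤ -4 dBFS, so stage 2 doesn't engage; make-up brings it to -17.3 dBFS.

-17.3 dBFS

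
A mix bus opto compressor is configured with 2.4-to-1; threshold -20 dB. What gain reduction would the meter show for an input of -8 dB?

7 dB

Overshoot = -8 − (-20) = 12 dB.
After 2.4:1 compression the overshoot becomes 12/2.4 = 5 dB.
So the signal is attenuated by 12 − 5 = 7 dB.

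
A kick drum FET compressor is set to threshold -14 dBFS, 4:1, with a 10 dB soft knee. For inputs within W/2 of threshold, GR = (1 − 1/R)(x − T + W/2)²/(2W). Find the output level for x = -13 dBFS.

x − T + W/2 = -13 − (-14) + 5 = 6.
GR = (1 − 1/4) × 6² / 20 = 0.75 × 36 / 20 = 1.35 dB.
Output = -13 − 1.35 = -14.35 dBFS.

-14.35 dBFS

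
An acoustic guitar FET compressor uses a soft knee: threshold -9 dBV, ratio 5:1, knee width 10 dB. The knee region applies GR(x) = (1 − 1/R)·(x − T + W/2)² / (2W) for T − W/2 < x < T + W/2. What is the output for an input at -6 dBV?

-8.56 dBV

x − T + W/2 = -6 − (-9) + 5 = 8.
GR = (1 − 1/5) × 8² / 20 = 0.8 × 64 / 20 = 2.56 dB.
Output = -6 − 2.56 = -8.56 dBV.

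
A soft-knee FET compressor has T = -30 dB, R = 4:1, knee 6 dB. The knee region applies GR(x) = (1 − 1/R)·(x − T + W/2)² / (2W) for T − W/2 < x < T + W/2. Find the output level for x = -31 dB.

x − T + W/2 = -31 − (-30) + 3 = 2.
GR = (1 − 1/4) × 2² / 12 = 0.75 × 4 / 12 = 0.25 dB.
Output = -31 − 0.25 = -31.25 dB.

-31.25 dB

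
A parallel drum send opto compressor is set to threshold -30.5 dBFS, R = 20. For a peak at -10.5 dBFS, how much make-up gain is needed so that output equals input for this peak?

Without make-up, output = threshold + overshoot/20 = -30.5 + 1 = -29.5 dBFS.
Gap to target: 19 dB.

19 dB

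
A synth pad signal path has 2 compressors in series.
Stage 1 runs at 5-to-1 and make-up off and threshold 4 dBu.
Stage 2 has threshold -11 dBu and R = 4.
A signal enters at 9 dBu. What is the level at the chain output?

-7 dBu

Stage 1: 5 dB above 4 dBu, reduced 5:1 to 1 dB above → 5 dBu.
Stage 2: overshoot 16 dB → 16/4 = 4 dB → -7 dBu.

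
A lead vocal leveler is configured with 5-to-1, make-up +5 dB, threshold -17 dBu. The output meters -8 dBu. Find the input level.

Before make-up, the level was -8 − 5 = -13 dBu.
The compressed level sits -13 − (-17) = 4 dB over threshold.
Input overshoot = R × output overshoot = 20 dB → input = -17 + 20 = 3 dBu.

3 dBu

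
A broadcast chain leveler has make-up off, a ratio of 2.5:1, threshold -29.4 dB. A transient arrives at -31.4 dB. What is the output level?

-31.4 dB

-31.4 dB is 2 dB below the -29.4 dB threshold, so no gain reduction is applied.
Output = input = -31.4 dB.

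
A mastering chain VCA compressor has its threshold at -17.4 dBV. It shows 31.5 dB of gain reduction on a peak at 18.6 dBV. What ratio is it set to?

8:1

Input overshoot = 18.6 − (-17.4) = 36 dB.
Output overshoot = 36 − 31.5 = 4.5 dB.
Ratio = input overshoot / output overshoot = 36 / 4.5 = 8.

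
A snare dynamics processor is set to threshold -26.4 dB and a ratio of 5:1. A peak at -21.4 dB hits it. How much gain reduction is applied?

Overshoot = -21.4 − (-26.4) = 5 dB.
At 5:1, output sits 5/5 = 1 dB above threshold.
GR = overshoot in − overshoot out = 5 − 1 = 4 dB.

4 dB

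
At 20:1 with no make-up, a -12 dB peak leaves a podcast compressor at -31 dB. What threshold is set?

Gain reduction = -12 − (-31) = 19 dB; output overshoot = GR / (R − 1) = 19 / 19 = 1 dB.
Threshold = output − output overshoot = -31 − 1 = -32 dB.

-32 dB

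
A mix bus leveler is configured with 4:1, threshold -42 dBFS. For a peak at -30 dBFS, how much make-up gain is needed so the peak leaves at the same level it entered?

9 dB

Overshoot 12 dB → 12/4 = 3 dB after compression, so the compressed level is -42 + 3 = -39 dBFS.
Make-up = target − compressed = -30 − (-39) = 9 dB.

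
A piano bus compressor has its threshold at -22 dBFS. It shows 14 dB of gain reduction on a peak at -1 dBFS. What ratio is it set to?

Input overshoot = -1 − (-22) = 21 dB.
Output overshoot = 21 − 14 = 7 dB.
Ratio = input overshoot / output overshoot = 21 / 7 = 3.

3:1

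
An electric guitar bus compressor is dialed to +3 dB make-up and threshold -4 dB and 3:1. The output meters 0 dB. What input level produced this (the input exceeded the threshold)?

-1 dB

Before make-up, the level was 0 − 3 = -3 dB.
That's 1 dB above the -4 dB threshold.
Input overshoot = R × output overshoot = 3 dB → input = -4 + 3 = -1 dB.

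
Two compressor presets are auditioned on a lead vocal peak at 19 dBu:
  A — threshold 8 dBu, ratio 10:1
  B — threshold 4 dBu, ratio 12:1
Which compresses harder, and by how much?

B, by 3.85 dB

A: 11 dB over, compressed to 1.1 dB over, so 9.9 dB of GR.
B: 15 dB over, compressed to 1.25 dB over, so 13.75 dB of GR.
Difference: 3.85 dB in favour of B.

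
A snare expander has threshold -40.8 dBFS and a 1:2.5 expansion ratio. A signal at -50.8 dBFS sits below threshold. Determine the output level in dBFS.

-65.8 dBFS

The input is 10 dB below the -40.8 dBFS threshold.
A 1:2.5 expander multiplies undershoot by 2.5: 10 × 2.5 = 25 dB below threshold.
Output = -40.8 − 25 = -65.8 dBFS.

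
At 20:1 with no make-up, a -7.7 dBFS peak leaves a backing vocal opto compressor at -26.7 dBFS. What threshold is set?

Input is 20 dB above T (since output overshoot × R = input overshoot: (-26.7 − T)·20 = -7.7 − T gives T = -27.7 dBFS).
Check: -27.7 + (-7.7 − (-27.7))/20 = -27.7 + 1 = -26.7 dBFS. ✓

-27.7 dBFS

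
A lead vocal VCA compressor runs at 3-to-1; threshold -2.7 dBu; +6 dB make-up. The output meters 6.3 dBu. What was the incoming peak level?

6.3 dBu

Remove make-up: 6.3 − 6 = 0.3 dBu.
That's 3 dB above the -2.7 dBu threshold.
Before 3:1 compression the overshoot was 3 × 3 = 9 dB, so input = -2.7 + 9 = 6.3 dBu.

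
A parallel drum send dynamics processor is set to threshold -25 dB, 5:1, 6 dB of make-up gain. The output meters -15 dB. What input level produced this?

Stripping the +6 dB make-up gives -21 dB at the gain stage.
The compressed level sits -21 − (-25) = 4 dB over threshold.
Undo the ratio: input overshoot = 4 × 5 = 20 dB, giving input = -5 dB.

-5 dB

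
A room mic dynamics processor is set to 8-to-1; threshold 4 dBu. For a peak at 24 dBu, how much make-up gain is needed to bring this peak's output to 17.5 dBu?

Overshoot 20 dB → 20/8 = 2.5 dB after compression, so the compressed level is 4 + 2.5 = 6.5 dBu.
Make-up = target − compressed = 17.5 − 6.5 = 11 dB.

11 dB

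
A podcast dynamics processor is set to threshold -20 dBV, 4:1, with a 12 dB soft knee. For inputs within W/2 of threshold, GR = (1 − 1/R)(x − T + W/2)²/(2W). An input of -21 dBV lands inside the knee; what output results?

-21.78125 dBV

x − T + W/2 = -21 − (-20) + 6 = 5.
GR = (1 − 1/4) × 5² / 24 = 0.75 × 25 / 24 = 0.78125 dB.
Output = -21 − 0.78125 = -21.78125 dBV.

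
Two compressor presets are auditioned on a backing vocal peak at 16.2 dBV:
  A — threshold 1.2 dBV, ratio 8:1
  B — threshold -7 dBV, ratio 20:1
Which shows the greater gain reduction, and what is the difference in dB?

B, by 8.915 dB

A: overshoot 15 dB → output overshoot 1.875 dB → GR 13.125 dB.
B: overshoot 23.2 dB → output overshoot 1.16 dB → GR 22.04 dB.
Difference: 8.915 dB in favour of B.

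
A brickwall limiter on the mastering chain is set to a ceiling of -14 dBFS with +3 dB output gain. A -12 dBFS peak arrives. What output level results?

At ∞:1, everything above -14 dBFS is held at the ceiling.
Output gain then adds 3 dB: -14 + 3 = -11 dBFS.

-11 dBFS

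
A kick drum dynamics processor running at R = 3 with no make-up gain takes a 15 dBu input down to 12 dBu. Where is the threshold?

10.5 dBu

Let T be the threshold. Output overshoot = (input overshoot)/R, so 12 − T = (15 − T)/3.
3·(12 − T) = 15 − T → 2·T = 36 − 15 = 21.
T = 21/2 = 10.5 dBu.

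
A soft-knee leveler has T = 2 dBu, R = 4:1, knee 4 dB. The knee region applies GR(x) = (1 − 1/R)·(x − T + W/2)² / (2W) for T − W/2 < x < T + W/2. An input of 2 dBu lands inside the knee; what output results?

1.625 dBu

x − T + W/2 = 2 − 2 + 2 = 2.
GR = (1 − 1/4) × 2² / 8 = 0.75 × 4 / 8 = 0.375 dB.
Output = 2 − 0.375 = 1.625 dBu.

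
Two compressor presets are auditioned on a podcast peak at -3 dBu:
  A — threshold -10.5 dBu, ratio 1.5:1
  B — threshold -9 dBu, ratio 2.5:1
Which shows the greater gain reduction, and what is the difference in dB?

B, by 1.1 dB

A: 7.5 dB over, compressed to 5 dB over, so 2.5 dB of GR.
B: 6 dB over, compressed to 2.4 dB over, so 3.6 dB of GR.
B applies 1.1 dB more gain reduction.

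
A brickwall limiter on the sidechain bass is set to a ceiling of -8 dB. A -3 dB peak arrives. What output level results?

At ∞:1, everything above -8 dB is held at the ceiling.

-8 dB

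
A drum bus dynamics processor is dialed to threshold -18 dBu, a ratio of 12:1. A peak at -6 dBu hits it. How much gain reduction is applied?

Overshoot = -6 − (-18) = 12 dB.
At 12:1, output sits 12/12 = 1 dB above threshold.
Gain reduction = 12 − 1 = 11 dB.

11 dB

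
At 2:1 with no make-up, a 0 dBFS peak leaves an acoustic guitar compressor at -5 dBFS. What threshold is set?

Gain reduction = 0 − (-5) = 5 dB; output overshoot = GR / (R − 1) = 5 / 1 = 5 dB.
Threshold = output − output overshoot = -5 − 5 = -10 dBFS.

-10 dBFS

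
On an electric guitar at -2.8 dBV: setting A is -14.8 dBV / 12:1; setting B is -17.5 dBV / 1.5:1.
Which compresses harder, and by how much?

A: overshoot 12 dB → output overshoot 1 dB → GR 11 dB.
B: overshoot 14.7 dB → output overshoot 9.8 dB → GR 4.9 dB.
Difference: 6.1 dB in favour of A.

A, by 6.1 dB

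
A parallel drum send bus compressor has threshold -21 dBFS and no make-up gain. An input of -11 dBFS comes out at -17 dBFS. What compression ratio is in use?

2.5:1

Input overshoot = -11 − (-21) = 10 dB; output overshoot = -17 − (-21) = 4 dB.
Ratio = 10 / 4 = 2.5.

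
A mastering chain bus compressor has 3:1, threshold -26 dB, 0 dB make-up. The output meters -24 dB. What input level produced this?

-20 dB

Post-compression overshoot = -24 − (-26) = 2 dB.
Before 3:1 compression the overshoot was 2 × 3 = 6 dB, so input = -26 + 6 = -20 dB.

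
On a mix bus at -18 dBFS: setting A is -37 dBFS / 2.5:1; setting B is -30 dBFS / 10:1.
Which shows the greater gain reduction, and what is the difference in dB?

A, by 0.6 dB

A: 19 dB over, compressed to 7.6 dB over, so 11.4 dB of GR.
B: 12 dB over, compressed to 1.2 dB over, so 10.8 dB of GR.
Difference: 0.6 dB in favour of A.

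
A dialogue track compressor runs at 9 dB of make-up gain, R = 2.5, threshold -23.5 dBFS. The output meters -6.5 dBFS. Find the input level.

Remove make-up: -6.5 − 9 = -15.5 dBFS.
Post-compression overshoot = -15.5 − (-23.5) = 8 dB.
Undo the ratio: input overshoot = 8 × 2.5 = 20 dB, giving input = -3.5 dBFS.

-3.5 dBFS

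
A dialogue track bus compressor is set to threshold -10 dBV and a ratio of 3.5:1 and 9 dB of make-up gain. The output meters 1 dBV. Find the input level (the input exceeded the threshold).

-3 dBV

Stripping the +9 dB make-up gives -8 dBV at the gain stage.
That's 2 dB above the -10 dBV threshold.
Input overshoot = R × output overshoot = 7 dB → input = -10 + 7 = -3 dBV.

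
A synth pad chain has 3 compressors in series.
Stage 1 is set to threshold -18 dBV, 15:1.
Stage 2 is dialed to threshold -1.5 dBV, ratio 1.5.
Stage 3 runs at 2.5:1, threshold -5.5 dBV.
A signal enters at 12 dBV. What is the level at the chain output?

-16 dBV

Stage 1: overshoot 30 dB → 30/15 = 2 dB → -16 dBV.
Stage 2: -16 dBV is at or below the -1.5 dBV threshold — no compression; output -16 dBV.
Stage 3: -16 dBV ≤ -5.5 dBV, so stage 3 doesn't engage; output -16 dBV.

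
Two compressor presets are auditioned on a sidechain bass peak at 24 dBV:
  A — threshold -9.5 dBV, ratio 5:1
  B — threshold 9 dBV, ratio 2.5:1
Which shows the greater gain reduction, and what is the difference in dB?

A, by 17.8 dB

A: overshoot 33.5 dB → output overshoot 6.7 dB → GR 26.8 dB.
B: overshoot 15 dB → output overshoot 6 dB → GR 9 dB.
A reduces 17.8 dB more.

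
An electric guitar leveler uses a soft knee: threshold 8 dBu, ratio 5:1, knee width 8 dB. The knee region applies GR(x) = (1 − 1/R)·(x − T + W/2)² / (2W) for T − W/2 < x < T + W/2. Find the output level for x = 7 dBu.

x − T + W/2 = 7 − 8 + 4 = 3.
GR = (1 − 1/5) × 3² / 16 = 0.8 × 9 / 16 = 0.45 dB.
Output = 7 − 0.45 = 6.55 dBu.

6.55 dBu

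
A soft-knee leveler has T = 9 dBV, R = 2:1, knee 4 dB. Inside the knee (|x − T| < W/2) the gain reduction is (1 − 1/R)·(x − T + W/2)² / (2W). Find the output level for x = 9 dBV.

x − T + W/2 = 9 − 9 + 2 = 2.
GR = (1 − 1/2) × 2² / 8 = 0.5 × 4 / 8 = 0.25 dB.
Output = 9 − 0.25 = 8.75 dBV.

8.75 dBV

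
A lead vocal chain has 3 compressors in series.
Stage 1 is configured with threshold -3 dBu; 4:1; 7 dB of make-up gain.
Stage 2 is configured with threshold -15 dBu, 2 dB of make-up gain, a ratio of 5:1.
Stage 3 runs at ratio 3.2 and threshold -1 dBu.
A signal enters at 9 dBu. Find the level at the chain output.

-8.6 dBu

Stage 1: overshoot 12 dB → 12/4 = 3 dB → 0 dBu; +7 dB make-up → 7 dBu.
Stage 2: overshoot 22 dB → 22/5 = 4.4 dB → -10.6 dBu; +2 dB make-up → -8.6 dBu.
Stage 3: -8.6 dBu ≤ -1 dBu, so stage 3 doesn't engage; output -8.6 dBu.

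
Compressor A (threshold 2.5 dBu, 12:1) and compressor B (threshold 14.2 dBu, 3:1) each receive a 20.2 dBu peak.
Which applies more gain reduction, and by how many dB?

A, by 12.225 dB

A: 17.7 dB over, compressed to 1.475 dB over, so 16.225 dB of GR.
B: 6 dB over, compressed to 2 dB over, so 4 dB of GR.
A applies 12.225 dB more gain reduction.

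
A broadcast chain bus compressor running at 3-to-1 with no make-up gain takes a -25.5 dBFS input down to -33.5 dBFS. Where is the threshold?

Let T be the threshold. Output overshoot = (input overshoot)/R, so -33.5 − T = (-25.5 − T)/3.
3·(-33.5 − T) = -25.5 − T → 2·T = -100.5 − (-25.5) = -75.
T = -75/2 = -37.5 dBFS.

-37.5 dBFS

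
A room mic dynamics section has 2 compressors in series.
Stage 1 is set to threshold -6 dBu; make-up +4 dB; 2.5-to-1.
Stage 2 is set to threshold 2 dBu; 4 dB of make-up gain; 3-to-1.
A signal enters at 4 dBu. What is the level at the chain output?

6 dBu

Stage 1: 10 dB above -6 dBu, reduced 2.5:1 to 4 dB above → -2 dBu; +4 dB make-up → 2 dBu.
Stage 2: 2 dBu is at or below the 2 dBu threshold — no compression; make-up brings it to 6 dBu.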